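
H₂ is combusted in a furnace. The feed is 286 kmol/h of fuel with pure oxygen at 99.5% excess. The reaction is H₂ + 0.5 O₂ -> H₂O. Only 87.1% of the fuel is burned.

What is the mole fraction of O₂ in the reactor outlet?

Stoichiometric O₂ = 0.5 × 286 = 143 kmol/h; O₂ fed = 143 × 1.995 = 285.3 kmol/h.
Fuel reacted = 0.871 × 286 → ξ = 249.1 kmol/h.
Outlet (n = n₀ + ν ξ):
  H₂: 286 − 1(249.1) = 36.89
  O₂: 285.3 − 0.5(249.1) = 160.7
  H₂O: 0 + 1(249.1) = 249.1
Total out = 446.7 kmol/h; y_O₂ = 160.7 / 446.7 = 0.3598.

0.36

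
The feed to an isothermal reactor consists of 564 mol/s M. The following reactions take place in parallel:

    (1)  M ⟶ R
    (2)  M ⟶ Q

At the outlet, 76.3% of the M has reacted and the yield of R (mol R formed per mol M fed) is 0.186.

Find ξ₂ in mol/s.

ξ₂ = 325 mol/s

Yield of R: 1ξ₁ / 564 = 0.186 → ξ₁ = 104.9 mol/s.
Conversion of M: 1ξ₁ + 1ξ₂ = 0.763 × 564 = 430.3 → ξ₂ = 325.4 mol/s.
Outlet amounts (n = n₀ + Σ ν·ξ):
  M: 564 − 1(104.9) − 1(325.4) = 133.7
  R: 0 + 1(104.9) = 104.9
  Q: 0 + 1(325.4) = 325.4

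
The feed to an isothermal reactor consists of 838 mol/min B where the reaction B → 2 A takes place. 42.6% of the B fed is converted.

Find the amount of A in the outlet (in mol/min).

B reacted = 0.426 × 838 = 357 mol/min; ν_B = −1, so ξ = 357/1 = 357 mol/min.
Outlet amounts (n = n₀ + ν ξ):
  B: 838 − 1(357) = 481
  A: 0 + 2(357) = 714

714 mol/min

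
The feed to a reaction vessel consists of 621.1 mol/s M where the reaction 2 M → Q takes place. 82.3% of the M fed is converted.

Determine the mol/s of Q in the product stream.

M reacted = 0.823 × 621.1 = 511.2 mol/s; ν_M = −2, so ξ = 511.2/2 = 255.6 mol/s.
Outlet amounts (n = n₀ + ν ξ):
  M: 621.1 − 2(255.6) = 109.9
  Q: 0 + 1(255.6) = 255.6

256 mol/s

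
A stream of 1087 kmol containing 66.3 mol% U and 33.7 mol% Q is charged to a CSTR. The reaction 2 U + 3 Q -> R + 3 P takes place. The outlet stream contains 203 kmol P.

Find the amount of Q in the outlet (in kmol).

163 kmol

For P: n = n₀ + 3ξ → 203 = 0 + 3ξ, giving ξ = 67.67 kmol.
Outlet amounts (n = n₀ + ν ξ):
  U: 720.7 − 2(67.67) = 585.3
  Q: 366.3 − 3(67.67) = 163.3
  R: 0 + 1(67.67) = 67.67
  P: 0 + 3(67.67) = 203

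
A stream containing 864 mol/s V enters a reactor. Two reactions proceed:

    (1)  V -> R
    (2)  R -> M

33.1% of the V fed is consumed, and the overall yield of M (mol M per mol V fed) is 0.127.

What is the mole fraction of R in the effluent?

0.204

Conversion of V: V consumed = 1ξ₁ = 0.331 × 864 → ξ₁ = 286 mol/s.
Yield of M: 1ξ₂ / 864 = 0.127 → ξ₂ = 109.7 mol/s.
Outlet amounts (n = n₀ + Σ ν·ξ):
  V: 864 − 1(286) = 578
  R: 0 + 1(286) − 1(109.7) = 176.3
  M: 0 + 1(109.7) = 109.7
Total out = 864 mol/s; y_R = 176.3 / 864 = 0.204.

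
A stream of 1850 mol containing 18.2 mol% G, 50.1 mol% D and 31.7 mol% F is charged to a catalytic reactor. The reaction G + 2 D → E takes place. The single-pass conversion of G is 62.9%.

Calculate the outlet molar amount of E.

212 mol

G reacted = 0.629 × 336.7 = 211.8 mol; ν_G = −1, so ξ = 211.8/1 = 211.8 mol.
Outlet amounts (n = n₀ + ν ξ):
  G: 336.7 − 1(211.8) = 124.9
  D: 926.9 − 2(211.8) = 503.3
  E: 0 + 1(211.8) = 211.8
  F: 586.5 (inert)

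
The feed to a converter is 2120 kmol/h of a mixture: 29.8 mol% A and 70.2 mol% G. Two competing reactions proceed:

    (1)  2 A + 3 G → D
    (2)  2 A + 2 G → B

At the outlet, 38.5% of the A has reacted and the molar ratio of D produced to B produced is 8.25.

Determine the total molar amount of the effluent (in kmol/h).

Conversion of A: A consumed = 0.385 × 631.8 = 243.2 kmol/h = 2ξ₁ + 2ξ₂.
Selectivity: 1ξ₁ / (1ξ₂) = 8.25 → ξ₁ = 8.25 ξ₂.
Substitute: (2·8.25 + 2) ξ₂ = 243.2 → ξ₂ = 13.15 kmol/h, ξ₁ = 108.5 kmol/h.
Outlet amounts (n = n₀ + Σ ν·ξ):
  A: 631.8 − 2(108.5) − 2(13.15) = 388.5
  G: 1488 − 3(108.5) − 2(13.15) = 1137
  D: 0 + 1(108.5) = 108.5
  B: 0 + 1(13.15) = 13.15
Total out = 388.5 + 1137 + 108.5 + 13.15 = 1647 kmol/h.

1650 kmol/h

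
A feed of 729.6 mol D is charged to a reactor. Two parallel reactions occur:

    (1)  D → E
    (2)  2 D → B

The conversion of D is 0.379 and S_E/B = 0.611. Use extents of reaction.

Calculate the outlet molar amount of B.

Conversion of D: D consumed = 0.379 × 729.6 = 276.5 mol = 1ξ₁ + 2ξ₂.
Selectivity: 1ξ₁ / (1ξ₂) = 0.611 → ξ₁ = 0.611 ξ₂.
Substitute: (1·0.611 + 2) ξ₂ = 276.5 → ξ₂ = 105.9 mol, ξ₁ = 64.71 mol.
Outlet amounts (n = n₀ + Σ ν·ξ):
  D: 729.6 − 1(64.71) − 2(105.9) = 453.1
  E: 0 + 1(64.71) = 64.71
  B: 0 + 1(105.9) = 105.9

106 mol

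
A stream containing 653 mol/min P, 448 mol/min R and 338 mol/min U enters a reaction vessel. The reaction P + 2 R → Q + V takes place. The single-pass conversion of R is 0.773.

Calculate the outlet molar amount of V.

R reacted = 0.773 × 448 = 346.3 mol/min; ν_R = −2, so ξ = 346.3/2 = 173.2 mol/min.
Outlet amounts (n = n₀ + ν ξ):
  P: 653 − 1(173.2) = 479.8
  R: 448 − 2(173.2) = 101.7
  Q: 0 + 1(173.2) = 173.2
  V: 0 + 1(173.2) = 173.2
  U: 338 (inert)

173 mol/min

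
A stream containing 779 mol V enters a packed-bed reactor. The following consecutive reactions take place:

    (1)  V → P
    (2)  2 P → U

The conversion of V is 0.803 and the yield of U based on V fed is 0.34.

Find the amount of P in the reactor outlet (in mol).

95.8 mol

Conversion of V: V consumed = 1ξ₁ = 0.803 × 779 → ξ₁ = 625.5 mol.
Yield of U: 1ξ₂ / 779 = 0.34 → ξ₂ = 264.9 mol.
Outlet amounts (n = n₀ + Σ ν·ξ):
  V: 779 − 1(625.5) = 153.5
  P: 0 + 1(625.5) − 2(264.9) = 95.82
  U: 0 + 1(264.9) = 264.9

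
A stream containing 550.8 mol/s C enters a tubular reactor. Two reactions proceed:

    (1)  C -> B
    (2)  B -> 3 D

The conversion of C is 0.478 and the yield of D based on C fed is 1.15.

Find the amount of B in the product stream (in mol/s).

Conversion of C: C consumed = 1ξ₁ = 0.478 × 550.8 → ξ₁ = 263.3 mol/s.
Yield of D: 3ξ₂ / 550.8 = 1.15 → ξ₂ = 211.1 mol/s.
Outlet amounts (n = n₀ + Σ ν·ξ):
  C: 550.8 − 1(263.3) = 287.5
  B: 0 + 1(263.3) − 1(211.1) = 52.14
  D: 0 + 3(211.1) = 633.4

52.1 mol/s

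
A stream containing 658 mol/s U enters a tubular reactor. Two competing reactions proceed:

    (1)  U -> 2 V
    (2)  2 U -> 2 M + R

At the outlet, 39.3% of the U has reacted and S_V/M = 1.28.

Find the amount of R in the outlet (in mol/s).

Conversion of U: U consumed = 0.393 × 658 = 258.6 mol/s = 1ξ₁ + 2ξ₂.
Selectivity: 2ξ₁ / (2ξ₂) = 1.28 → ξ₁ = 1.28 ξ₂.
Substitute: (1·1.28 + 2) ξ₂ = 258.6 → ξ₂ = 78.84 mol/s, ξ₁ = 100.9 mol/s.
Outlet amounts (n = n₀ + Σ ν·ξ):
  U: 658 − 1(100.9) − 2(78.84) = 399.4
  V: 0 + 2(100.9) = 201.8
  M: 0 + 2(78.84) = 157.7
  R: 0 + 1(78.84) = 78.84

78.8 mol/s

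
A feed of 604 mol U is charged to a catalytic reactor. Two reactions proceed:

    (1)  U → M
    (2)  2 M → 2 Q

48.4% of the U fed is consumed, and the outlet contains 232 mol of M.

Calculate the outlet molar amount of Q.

60.3 mol

Conversion of U: U consumed = 1ξ₁ = 0.484 × 604 → ξ₁ = 292.3 mol.
M balance: n_M = 0 + 1ξ₁ − 2ξ₂ = 232 → ξ₂ = (1·292.3 − 232)/2 = 30.17 mol.
Outlet amounts (n = n₀ + Σ ν·ξ):
  U: 604 − 1(292.3) = 311.7
  M: 0 + 1(292.3) − 2(30.17) = 232
  Q: 0 + 2(30.17) = 60.34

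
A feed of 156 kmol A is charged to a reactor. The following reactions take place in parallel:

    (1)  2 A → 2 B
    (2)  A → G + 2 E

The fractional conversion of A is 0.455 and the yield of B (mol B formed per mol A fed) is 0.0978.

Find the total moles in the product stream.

267 kmol

Yield of B: 2ξ₁ / 156 = 0.0978 → ξ₁ = 7.628 kmol.
Conversion of A: 2ξ₁ + 1ξ₂ = 0.455 × 156 = 70.98 → ξ₂ = 55.72 kmol.
Outlet amounts (n = n₀ + Σ ν·ξ):
  A: 156 − 2(7.628) − 1(55.72) = 85.02
  B: 0 + 2(7.628) = 15.26
  G: 0 + 1(55.72) = 55.72
  E: 0 + 2(55.72) = 111.4
Total out = 85.02 + 15.26 + 55.72 + 111.4 = 267.4 kmol.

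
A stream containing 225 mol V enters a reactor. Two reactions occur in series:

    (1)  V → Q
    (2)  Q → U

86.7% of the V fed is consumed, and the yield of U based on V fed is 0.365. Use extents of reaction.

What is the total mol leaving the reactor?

225 mol

Conversion of V: V consumed = 1ξ₁ = 0.867 × 225 → ξ₁ = 195.1 mol.
Yield of U: 1ξ₂ / 225 = 0.365 → ξ₂ = 82.12 mol.
Outlet amounts (n = n₀ + Σ ν·ξ):
  V: 225 − 1(195.1) = 29.93
  Q: 0 + 1(195.1) − 1(82.12) = 112.9
  U: 0 + 1(82.12) = 82.12
Total out = 29.93 + 112.9 + 82.12 = 225 mol.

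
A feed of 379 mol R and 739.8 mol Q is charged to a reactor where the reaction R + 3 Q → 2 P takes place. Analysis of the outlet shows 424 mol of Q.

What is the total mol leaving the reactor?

908 mol

For Q: n = n₀ − 3ξ → 424 = 739.8 − 3ξ, giving ξ = 105.3 mol.
Outlet amounts (n = n₀ + ν ξ):
  R: 379 − 1(105.3) = 273.7
  Q: 739.8 − 3(105.3) = 424
  P: 0 + 2(105.3) = 210.5
Total out = 273.7 + 424 + 210.5 = 908.3 mol.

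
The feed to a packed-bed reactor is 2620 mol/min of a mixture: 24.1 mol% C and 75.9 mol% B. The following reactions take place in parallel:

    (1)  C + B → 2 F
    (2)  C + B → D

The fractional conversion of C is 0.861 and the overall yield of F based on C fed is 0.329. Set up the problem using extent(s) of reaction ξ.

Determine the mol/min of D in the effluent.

Yield of F: 2ξ₁ / 631.4 = 0.329 → ξ₁ = 103.9 mol/min.
Conversion of C: 1ξ₁ + 1ξ₂ = 0.861 × 631.4 = 543.7 → ξ₂ = 439.8 mol/min.
Outlet amounts (n = n₀ + Σ ν·ξ):
  C: 631.4 − 1(103.9) − 1(439.8) = 87.77
  B: 1989 − 1(103.9) − 1(439.8) = 1445
  F: 0 + 2(103.9) = 207.7
  D: 0 + 1(439.8) = 439.8

440 mol/min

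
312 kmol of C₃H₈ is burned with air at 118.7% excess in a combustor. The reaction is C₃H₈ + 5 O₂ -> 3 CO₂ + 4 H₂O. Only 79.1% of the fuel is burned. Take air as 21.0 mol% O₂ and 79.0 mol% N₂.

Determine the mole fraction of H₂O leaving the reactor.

Stoichiometric O₂ = 5 × 312 = 1560 kmol; O₂ fed = 1560 × 2.187 = 3412 kmol.
N₂ fed = 3412 × 79/21 = 12830 kmol.
Fuel reacted = 0.791 × 312 → ξ = 246.8 kmol.
Outlet (n = n₀ + ν ξ):
  C₃H₈: 312 − 1(246.8) = 65.21
  O₂: 3412 − 5(246.8) = 2178
  N₂: 12830 (inert)
  CO₂: 0 + 3(246.8) = 740.4
  H₂O: 0 + 4(246.8) = 987.2
Total out = 16810 kmol; y_H₂O = 987.2 / 16810 = 0.05874.

0.0587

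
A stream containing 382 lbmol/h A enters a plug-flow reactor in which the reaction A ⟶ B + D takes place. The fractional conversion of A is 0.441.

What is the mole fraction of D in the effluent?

0.306

A reacted = 0.441 × 382 = 168.5 lbmol/h; ν_A = −1, so ξ = 168.5/1 = 168.5 lbmol/h.
Outlet amounts (n = n₀ + ν ξ):
  A: 382 − 1(168.5) = 213.5
  B: 0 + 1(168.5) = 168.5
  D: 0 + 1(168.5) = 168.5
Total out = 550.5 lbmol/h; y_D = 168.5 / 550.5 = 0.306.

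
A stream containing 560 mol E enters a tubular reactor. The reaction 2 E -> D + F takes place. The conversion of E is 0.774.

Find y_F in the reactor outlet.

0.387

E reacted = 0.774 × 560 = 433.4 mol; ν_E = −2, so ξ = 433.4/2 = 216.7 mol.
Outlet amounts (n = n₀ + ν ξ):
  E: 560 − 2(216.7) = 126.6
  D: 0 + 1(216.7) = 216.7
  F: 0 + 1(216.7) = 216.7
Total out = 560 mol; y_F = 216.7 / 560 = 0.387.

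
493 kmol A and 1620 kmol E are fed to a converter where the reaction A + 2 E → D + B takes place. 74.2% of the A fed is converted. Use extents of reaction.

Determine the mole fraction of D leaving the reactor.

A reacted = 0.742 × 493 = 365.8 kmol; ν_A = −1, so ξ = 365.8/1 = 365.8 kmol.
Outlet amounts (n = n₀ + ν ξ):
  A: 493 − 1(365.8) = 127.2
  E: 1620 − 2(365.8) = 888.4
  D: 0 + 1(365.8) = 365.8
  B: 0 + 1(365.8) = 365.8
Total out = 1747 kmol; y_D = 365.8 / 1747 = 0.2094.

0.209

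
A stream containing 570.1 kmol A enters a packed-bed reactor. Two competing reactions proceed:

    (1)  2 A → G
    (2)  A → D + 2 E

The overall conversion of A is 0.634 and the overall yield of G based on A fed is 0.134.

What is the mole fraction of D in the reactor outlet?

0.229

Yield of G: 1ξ₁ / 570.1 = 0.134 → ξ₁ = 76.39 kmol.
Conversion of A: 2ξ₁ + 1ξ₂ = 0.634 × 570.1 = 361.4 → ξ₂ = 208.7 kmol.
Outlet amounts (n = n₀ + Σ ν·ξ):
  A: 570.1 − 2(76.39) − 1(208.7) = 208.7
  G: 0 + 1(76.39) = 76.39
  D: 0 + 1(208.7) = 208.7
  E: 0 + 2(208.7) = 417.3
Total out = 911 kmol; y_D = 208.7 / 911 = 0.229.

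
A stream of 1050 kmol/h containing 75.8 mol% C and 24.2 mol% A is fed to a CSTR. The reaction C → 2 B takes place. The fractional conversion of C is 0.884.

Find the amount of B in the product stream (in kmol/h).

C reacted = 0.884 × 795.9 = 703.6 kmol/h; ν_C = −1, so ξ = 703.6/1 = 703.6 kmol/h.
Outlet amounts (n = n₀ + ν ξ):
  C: 795.9 − 1(703.6) = 92.32
  B: 0 + 2(703.6) = 1407
  A: 254.1 (inert)

1410 kmol/h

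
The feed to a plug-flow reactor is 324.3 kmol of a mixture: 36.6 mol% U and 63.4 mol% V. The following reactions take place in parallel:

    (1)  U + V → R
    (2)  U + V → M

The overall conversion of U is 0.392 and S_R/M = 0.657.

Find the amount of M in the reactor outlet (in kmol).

28.1 kmol

Conversion of U: U consumed = 0.392 × 118.7 = 46.53 kmol = 1ξ₁ + 1ξ₂.
Selectivity: 1ξ₁ / (1ξ₂) = 0.657 → ξ₁ = 0.657 ξ₂.
Substitute: (1·0.657 + 1) ξ₂ = 46.53 → ξ₂ = 28.08 kmol, ξ₁ = 18.45 kmol.
Outlet amounts (n = n₀ + Σ ν·ξ):
  U: 118.7 − 1(18.45) − 1(28.08) = 72.17
  V: 205.6 − 1(18.45) − 1(28.08) = 159.1
  R: 0 + 1(18.45) = 18.45
  M: 0 + 1(28.08) = 28.08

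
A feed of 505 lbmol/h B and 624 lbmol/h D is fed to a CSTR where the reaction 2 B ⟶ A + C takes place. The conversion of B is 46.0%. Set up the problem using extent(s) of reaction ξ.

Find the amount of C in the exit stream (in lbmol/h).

116 lbmol/h

B reacted = 0.46 × 505 = 232.3 lbmol/h; ν_B = −2, so ξ = 232.3/2 = 116.2 lbmol/h.
Outlet amounts (n = n₀ + ν ξ):
  B: 505 − 2(116.2) = 272.7
  A: 0 + 1(116.2) = 116.2
  C: 0 + 1(116.2) = 116.2
  D: 624 (inert)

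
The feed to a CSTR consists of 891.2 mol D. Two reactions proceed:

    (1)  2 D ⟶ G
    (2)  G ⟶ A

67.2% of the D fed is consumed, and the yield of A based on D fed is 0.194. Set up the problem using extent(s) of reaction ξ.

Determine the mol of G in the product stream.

Conversion of D: D consumed = 2ξ₁ = 0.672 × 891.2 → ξ₁ = 299.4 mol.
Yield of A: 1ξ₂ / 891.2 = 0.194 → ξ₂ = 172.9 mol.
Outlet amounts (n = n₀ + Σ ν·ξ):
  D: 891.2 − 2(299.4) = 292.3
  G: 0 + 1(299.4) − 1(172.9) = 126.6
  A: 0 + 1(172.9) = 172.9

127 mol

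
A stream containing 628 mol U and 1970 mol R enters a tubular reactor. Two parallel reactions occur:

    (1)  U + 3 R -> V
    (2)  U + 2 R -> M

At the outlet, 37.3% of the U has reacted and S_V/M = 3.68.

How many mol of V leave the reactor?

184 mol

Conversion of U: U consumed = 0.373 × 628 = 234.2 mol = 1ξ₁ + 1ξ₂.
Selectivity: 1ξ₁ / (1ξ₂) = 3.68 → ξ₁ = 3.68 ξ₂.
Substitute: (1·3.68 + 1) ξ₂ = 234.2 → ξ₂ = 50.05 mol, ξ₁ = 184.2 mol.
Outlet amounts (n = n₀ + Σ ν·ξ):
  U: 628 − 1(184.2) − 1(50.05) = 393.8
  R: 1970 − 3(184.2) − 2(50.05) = 1317
  V: 0 + 1(184.2) = 184.2
  M: 0 + 1(50.05) = 50.05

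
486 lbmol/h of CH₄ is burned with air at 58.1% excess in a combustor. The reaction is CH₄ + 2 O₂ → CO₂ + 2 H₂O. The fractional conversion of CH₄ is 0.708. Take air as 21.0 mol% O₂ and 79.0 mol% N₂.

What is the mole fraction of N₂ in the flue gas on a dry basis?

Stoichiometric O₂ = 2 × 486 = 972 lbmol/h; O₂ fed = 972 × 1.581 = 1537 lbmol/h.
N₂ fed = 1537 × 79/21 = 5781 lbmol/h.
Fuel reacted = 0.708 × 486 → ξ = 344.1 lbmol/h.
Outlet (n = n₀ + ν ξ):
  CH₄: 486 − 1(344.1) = 141.9
  O₂: 1537 − 2(344.1) = 848.6
  N₂: 5781 (inert)
  CO₂: 0 + 1(344.1) = 344.1
  H₂O: 0 + 2(344.1) = 688.2
Dry total = 7116 lbmol/h; y_N₂ (dry) = 5781 / 7116 = 0.8124.

0.812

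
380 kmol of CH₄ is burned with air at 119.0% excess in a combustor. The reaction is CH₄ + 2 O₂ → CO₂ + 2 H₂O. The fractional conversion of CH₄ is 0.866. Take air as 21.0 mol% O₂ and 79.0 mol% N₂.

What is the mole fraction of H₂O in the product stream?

Stoichiometric O₂ = 2 × 380 = 760 kmol; O₂ fed = 760 × 2.190 = 1664 kmol.
N₂ fed = 1664 × 79/21 = 6261 kmol.
Fuel reacted = 0.866 × 380 → ξ = 329.1 kmol.
Outlet (n = n₀ + ν ξ):
  CH₄: 380 − 1(329.1) = 50.92
  O₂: 1664 − 2(329.1) = 1006
  N₂: 6261 (inert)
  CO₂: 0 + 1(329.1) = 329.1
  H₂O: 0 + 2(329.1) = 658.2
Total out = 8306 kmol; y_H₂O = 658.2 / 8306 = 0.07924.

0.0792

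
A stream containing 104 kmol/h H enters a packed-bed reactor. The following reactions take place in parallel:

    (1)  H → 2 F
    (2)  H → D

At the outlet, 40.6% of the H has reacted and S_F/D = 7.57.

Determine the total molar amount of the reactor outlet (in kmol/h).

137 kmol/h

Conversion of H: H consumed = 0.406 × 104 = 42.22 kmol/h = 1ξ₁ + 1ξ₂.
Selectivity: 2ξ₁ / (1ξ₂) = 7.57 → ξ₁ = 3.785 ξ₂.
Substitute: (1·3.785 + 1) ξ₂ = 42.22 → ξ₂ = 8.824 kmol/h, ξ₁ = 33.4 kmol/h.
Outlet amounts (n = n₀ + Σ ν·ξ):
  H: 104 − 1(33.4) − 1(8.824) = 61.78
  F: 0 + 2(33.4) = 66.8
  D: 0 + 1(8.824) = 8.824
Total out = 61.78 + 66.8 + 8.824 = 137.4 kmol/h.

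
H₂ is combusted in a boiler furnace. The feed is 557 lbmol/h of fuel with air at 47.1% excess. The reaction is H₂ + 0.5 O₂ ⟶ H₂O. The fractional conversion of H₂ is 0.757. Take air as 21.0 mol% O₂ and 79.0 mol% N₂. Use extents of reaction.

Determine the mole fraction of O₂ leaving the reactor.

Stoichiometric O₂ = 0.5 × 557 = 278.5 lbmol/h; O₂ fed = 278.5 × 1.471 = 409.7 lbmol/h.
N₂ fed = 409.7 × 79/21 = 1541 lbmol/h.
Fuel reacted = 0.757 × 557 → ξ = 421.6 lbmol/h.
Outlet (n = n₀ + ν ξ):
  H₂: 557 − 1(421.6) = 135.4
  O₂: 409.7 − 0.5(421.6) = 198.8
  N₂: 1541 (inert)
  H₂O: 0 + 1(421.6) = 421.6
Total out = 2297 lbmol/h; y_O₂ = 198.8 / 2297 = 0.08657.

0.0866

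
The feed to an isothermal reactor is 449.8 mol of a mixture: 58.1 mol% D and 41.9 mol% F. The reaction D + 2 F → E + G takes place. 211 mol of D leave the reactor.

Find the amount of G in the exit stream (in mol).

For D: n = n₀ − 1ξ → 211 = 261.3 − 1ξ, giving ξ = 50.33 mol.
Outlet amounts (n = n₀ + ν ξ):
  D: 261.3 − 1(50.33) = 211
  F: 188.5 − 2(50.33) = 87.8
  E: 0 + 1(50.33) = 50.33
  G: 0 + 1(50.33) = 50.33

50.3 mol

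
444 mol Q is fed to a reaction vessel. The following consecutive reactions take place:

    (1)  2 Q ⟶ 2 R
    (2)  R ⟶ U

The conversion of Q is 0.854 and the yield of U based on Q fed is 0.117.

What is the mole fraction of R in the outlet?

Conversion of Q: Q consumed = 2ξ₁ = 0.854 × 444 → ξ₁ = 189.6 mol.
Yield of U: 1ξ₂ / 444 = 0.117 → ξ₂ = 51.95 mol.
Outlet amounts (n = n₀ + Σ ν·ξ):
  Q: 444 − 2(189.6) = 64.82
  R: 0 + 2(189.6) − 1(51.95) = 327.2
  U: 0 + 1(51.95) = 51.95
Total out = 444 mol; y_R = 327.2 / 444 = 0.737.

0.737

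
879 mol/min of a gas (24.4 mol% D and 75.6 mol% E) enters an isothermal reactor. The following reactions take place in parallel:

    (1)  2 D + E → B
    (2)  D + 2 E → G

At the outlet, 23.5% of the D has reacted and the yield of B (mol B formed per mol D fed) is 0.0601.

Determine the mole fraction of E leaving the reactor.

0.749

Yield of B: 1ξ₁ / 214.5 = 0.0601 → ξ₁ = 12.89 mol/min.
Conversion of D: 2ξ₁ + 1ξ₂ = 0.235 × 214.5 = 50.4 → ξ₂ = 24.62 mol/min.
Outlet amounts (n = n₀ + Σ ν·ξ):
  D: 214.5 − 2(12.89) − 1(24.62) = 164.1
  E: 664.5 − 1(12.89) − 2(24.62) = 602.4
  B: 0 + 1(12.89) = 12.89
  G: 0 + 1(24.62) = 24.62
Total out = 804 mol/min; y_E = 602.4 / 804 = 0.7493.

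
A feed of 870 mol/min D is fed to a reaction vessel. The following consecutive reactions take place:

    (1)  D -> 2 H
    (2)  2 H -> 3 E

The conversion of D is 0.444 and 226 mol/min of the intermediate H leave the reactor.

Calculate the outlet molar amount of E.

820 mol/min

Conversion of D: D consumed = 1ξ₁ = 0.444 × 870 → ξ₁ = 386.3 mol/min.
H balance: n_H = 0 + 2ξ₁ − 2ξ₂ = 226 → ξ₂ = (2·386.3 − 226)/2 = 273.3 mol/min.
Outlet amounts (n = n₀ + Σ ν·ξ):
  D: 870 − 1(386.3) = 483.7
  H: 0 + 2(386.3) − 2(273.3) = 226
  E: 0 + 3(273.3) = 819.8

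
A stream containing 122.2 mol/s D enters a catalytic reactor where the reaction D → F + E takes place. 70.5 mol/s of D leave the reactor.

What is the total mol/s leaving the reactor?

For D: n = n₀ − 1ξ → 70.5 = 122.2 − 1ξ, giving ξ = 51.7 mol/s.
Outlet amounts (n = n₀ + ν ξ):
  D: 122.2 − 1(51.7) = 70.5
  F: 0 + 1(51.7) = 51.7
  E: 0 + 1(51.7) = 51.7
Total out = 70.5 + 51.7 + 51.7 = 173.9 mol/s.

174 mol/s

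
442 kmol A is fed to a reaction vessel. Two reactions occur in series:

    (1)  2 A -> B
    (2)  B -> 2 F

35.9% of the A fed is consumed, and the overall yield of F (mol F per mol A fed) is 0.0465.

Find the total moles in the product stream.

Conversion of A: A consumed = 2ξ₁ = 0.359 × 442 → ξ₁ = 79.34 kmol.
Yield of F: 2ξ₂ / 442 = 0.0465 → ξ₂ = 10.28 kmol.
Outlet amounts (n = n₀ + Σ ν·ξ):
  A: 442 − 2(79.34) = 283.3
  B: 0 + 1(79.34) − 1(10.28) = 69.06
  F: 0 + 2(10.28) = 20.55
Total out = 283.3 + 69.06 + 20.55 = 372.9 kmol.

373 kmol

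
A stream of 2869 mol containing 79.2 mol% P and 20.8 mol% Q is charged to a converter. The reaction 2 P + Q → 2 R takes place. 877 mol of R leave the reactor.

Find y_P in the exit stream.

0.574

For R: n = n₀ + 2ξ → 877 = 0 + 2ξ, giving ξ = 438.5 mol.
Outlet amounts (n = n₀ + ν ξ):
  P: 2272 − 2(438.5) = 1395
  Q: 596.8 − 1(438.5) = 158.3
  R: 0 + 2(438.5) = 877
Total out = 2430 mol; y_P = 1395 / 2430 = 0.5741.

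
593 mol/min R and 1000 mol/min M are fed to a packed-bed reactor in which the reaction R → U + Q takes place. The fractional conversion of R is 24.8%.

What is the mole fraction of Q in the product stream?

R reacted = 0.248 × 593 = 147.1 mol/min; ν_R = −1, so ξ = 147.1/1 = 147.1 mol/min.
Outlet amounts (n = n₀ + ν ξ):
  R: 593 − 1(147.1) = 445.9
  U: 0 + 1(147.1) = 147.1
  Q: 0 + 1(147.1) = 147.1
  M: 1000 (inert)
Total out = 1740 mol/min; y_Q = 147.1 / 1740 = 0.08452.

0.0845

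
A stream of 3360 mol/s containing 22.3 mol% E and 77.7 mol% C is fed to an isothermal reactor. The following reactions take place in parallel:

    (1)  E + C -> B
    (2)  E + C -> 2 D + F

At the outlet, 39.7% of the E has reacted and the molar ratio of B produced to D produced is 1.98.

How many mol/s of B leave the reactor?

Conversion of E: E consumed = 0.397 × 749.3 = 297.5 mol/s = 1ξ₁ + 1ξ₂.
Selectivity: 1ξ₁ / (2ξ₂) = 1.98 → ξ₁ = 3.96 ξ₂.
Substitute: (1·3.96 + 1) ξ₂ = 297.5 → ξ₂ = 59.97 mol/s, ξ₁ = 237.5 mol/s.
Outlet amounts (n = n₀ + Σ ν·ξ):
  E: 749.3 − 1(237.5) − 1(59.97) = 451.8
  C: 2611 − 1(237.5) − 1(59.97) = 2313
  B: 0 + 1(237.5) = 237.5
  D: 0 + 2(59.97) = 119.9
  F: 0 + 1(59.97) = 59.97

237 mol/s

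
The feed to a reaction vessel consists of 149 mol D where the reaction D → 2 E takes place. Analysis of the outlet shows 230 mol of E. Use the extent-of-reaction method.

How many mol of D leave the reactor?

34 mol

For E: n = n₀ + 2ξ → 230 = 0 + 2ξ, giving ξ = 115 mol.
Outlet amounts (n = n₀ + ν ξ):
  D: 149 − 1(115) = 34
  E: 0 + 2(115) = 230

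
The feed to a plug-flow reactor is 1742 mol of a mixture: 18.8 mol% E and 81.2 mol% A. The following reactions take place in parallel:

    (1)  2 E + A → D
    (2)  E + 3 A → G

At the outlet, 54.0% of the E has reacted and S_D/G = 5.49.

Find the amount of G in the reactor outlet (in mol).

14.8 mol

Conversion of E: E consumed = 0.54 × 327.5 = 176.8 mol = 2ξ₁ + 1ξ₂.
Selectivity: 1ξ₁ / (1ξ₂) = 5.49 → ξ₁ = 5.49 ξ₂.
Substitute: (2·5.49 + 1) ξ₂ = 176.8 → ξ₂ = 14.76 mol, ξ₁ = 81.04 mol.
Outlet amounts (n = n₀ + Σ ν·ξ):
  E: 327.5 − 2(81.04) − 1(14.76) = 150.6
  A: 1415 − 1(81.04) − 3(14.76) = 1289
  D: 0 + 1(81.04) = 81.04
  G: 0 + 1(14.76) = 14.76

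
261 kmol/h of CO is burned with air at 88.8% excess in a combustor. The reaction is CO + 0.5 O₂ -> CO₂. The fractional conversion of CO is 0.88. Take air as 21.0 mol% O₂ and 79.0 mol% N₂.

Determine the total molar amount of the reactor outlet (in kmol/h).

Stoichiometric O₂ = 0.5 × 261 = 130.5 kmol/h; O₂ fed = 130.5 × 1.888 = 246.4 kmol/h.
N₂ fed = 246.4 × 79/21 = 926.9 kmol/h.
Fuel reacted = 0.88 × 261 → ξ = 229.7 kmol/h.
Outlet (n = n₀ + ν ξ):
  CO: 261 − 1(229.7) = 31.32
  O₂: 246.4 − 0.5(229.7) = 131.5
  N₂: 926.9 (inert)
  CO₂: 0 + 1(229.7) = 229.7
Total out = 31.32 + 131.5 + 926.9 + 229.7 = 1319 kmol/h.

1320 kmol/h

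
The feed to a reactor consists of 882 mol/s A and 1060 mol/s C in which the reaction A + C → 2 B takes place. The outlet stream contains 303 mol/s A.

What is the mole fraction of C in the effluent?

For A: n = n₀ − 1ξ → 303 = 882 − 1ξ, giving ξ = 579 mol/s.
Outlet amounts (n = n₀ + ν ξ):
  A: 882 − 1(579) = 303
  C: 1060 − 1(579) = 481
  B: 0 + 2(579) = 1158
Total out = 1942 mol/s; y_C = 481 / 1942 = 0.2477.

0.248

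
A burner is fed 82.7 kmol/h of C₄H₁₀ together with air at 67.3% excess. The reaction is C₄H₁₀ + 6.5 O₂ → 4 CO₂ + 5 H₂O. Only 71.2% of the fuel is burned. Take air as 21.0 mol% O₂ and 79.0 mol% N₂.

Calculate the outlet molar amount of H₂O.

Stoichiometric O₂ = 6.5 × 82.7 = 537.6 kmol/h; O₂ fed = 537.6 × 1.673 = 899.3 kmol/h.
N₂ fed = 899.3 × 79/21 = 3383 kmol/h.
Fuel reacted = 0.712 × 82.7 → ξ = 58.88 kmol/h.
Outlet (n = n₀ + ν ξ):
  C₄H₁₀: 82.7 − 1(58.88) = 23.82
  O₂: 899.3 − 6.5(58.88) = 516.6
  N₂: 3383 (inert)
  CO₂: 0 + 4(58.88) = 235.5
  H₂O: 0 + 5(58.88) = 294.4

294 kmol/h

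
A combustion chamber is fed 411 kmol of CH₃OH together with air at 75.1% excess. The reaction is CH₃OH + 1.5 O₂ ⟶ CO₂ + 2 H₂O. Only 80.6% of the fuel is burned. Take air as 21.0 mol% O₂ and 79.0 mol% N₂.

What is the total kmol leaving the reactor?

Stoichiometric O₂ = 1.5 × 411 = 616.5 kmol; O₂ fed = 616.5 × 1.751 = 1079 kmol.
N₂ fed = 1079 × 79/21 = 4061 kmol.
Fuel reacted = 0.806 × 411 → ξ = 331.3 kmol.
Outlet (n = n₀ + ν ξ):
  CH₃OH: 411 − 1(331.3) = 79.73
  O₂: 1079 − 1.5(331.3) = 582.6
  N₂: 4061 (inert)
  CO₂: 0 + 1(331.3) = 331.3
  H₂O: 0 + 2(331.3) = 662.5
Total out = 79.73 + 582.6 + 4061 + 331.3 + 662.5 = 5717 kmol.

5720 kmol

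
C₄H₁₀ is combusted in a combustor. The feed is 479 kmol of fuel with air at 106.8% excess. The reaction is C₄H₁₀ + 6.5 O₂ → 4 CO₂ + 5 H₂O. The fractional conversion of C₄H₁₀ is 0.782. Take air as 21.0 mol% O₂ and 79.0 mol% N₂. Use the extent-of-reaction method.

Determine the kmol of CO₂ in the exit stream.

Stoichiometric O₂ = 6.5 × 479 = 3114 kmol; O₂ fed = 3114 × 2.068 = 6439 kmol.
N₂ fed = 6439 × 79/21 = 24220 kmol.
Fuel reacted = 0.782 × 479 → ξ = 374.6 kmol.
Outlet (n = n₀ + ν ξ):
  C₄H₁₀: 479 − 1(374.6) = 104.4
  O₂: 6439 − 6.5(374.6) = 4004
  N₂: 24220 (inert)
  CO₂: 0 + 4(374.6) = 1498
  H₂O: 0 + 5(374.6) = 1873

1500 kmol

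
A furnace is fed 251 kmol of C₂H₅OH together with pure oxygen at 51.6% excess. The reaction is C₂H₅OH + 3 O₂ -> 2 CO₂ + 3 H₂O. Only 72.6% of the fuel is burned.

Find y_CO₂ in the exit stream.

Stoichiometric O₂ = 3 × 251 = 753 kmol; O₂ fed = 753 × 1.516 = 1142 kmol.
Fuel reacted = 0.726 × 251 → ξ = 182.2 kmol.
Outlet (n = n₀ + ν ξ):
  C₂H₅OH: 251 − 1(182.2) = 68.77
  O₂: 1142 − 3(182.2) = 594.9
  CO₂: 0 + 2(182.2) = 364.5
  H₂O: 0 + 3(182.2) = 546.7
Total out = 1575 kmol; y_CO₂ = 364.5 / 1575 = 0.2314.

0.231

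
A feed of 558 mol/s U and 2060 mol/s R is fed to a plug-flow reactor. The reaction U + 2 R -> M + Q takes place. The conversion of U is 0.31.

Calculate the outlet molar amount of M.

U reacted = 0.31 × 558 = 173 mol/s; ν_U = −1, so ξ = 173/1 = 173 mol/s.
Outlet amounts (n = n₀ + ν ξ):
  U: 558 − 1(173) = 385
  R: 2060 − 2(173) = 1714
  M: 0 + 1(173) = 173
  Q: 0 + 1(173) = 173

173 mol/s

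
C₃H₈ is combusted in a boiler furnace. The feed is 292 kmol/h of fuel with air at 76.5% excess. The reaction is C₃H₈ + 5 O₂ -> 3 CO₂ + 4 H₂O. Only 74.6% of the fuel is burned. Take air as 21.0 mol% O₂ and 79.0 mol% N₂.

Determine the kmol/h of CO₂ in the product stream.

653 kmol/h

Stoichiometric O₂ = 5 × 292 = 1460 kmol/h; O₂ fed = 1460 × 1.765 = 2577 kmol/h.
N₂ fed = 2577 × 79/21 = 9694 kmol/h.
Fuel reacted = 0.746 × 292 → ξ = 217.8 kmol/h.
Outlet (n = n₀ + ν ξ):
  C₃H₈: 292 − 1(217.8) = 74.17
  O₂: 2577 − 5(217.8) = 1488
  N₂: 9694 (inert)
  CO₂: 0 + 3(217.8) = 653.5
  H₂O: 0 + 4(217.8) = 871.3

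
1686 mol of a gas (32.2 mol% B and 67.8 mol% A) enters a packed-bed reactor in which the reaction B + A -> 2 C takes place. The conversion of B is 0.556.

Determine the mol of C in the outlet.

604 mol

B reacted = 0.556 × 542.9 = 301.8 mol; ν_B = −1, so ξ = 301.8/1 = 301.8 mol.
Outlet amounts (n = n₀ + ν ξ):
  B: 542.9 − 1(301.8) = 241
  A: 1143 − 1(301.8) = 841.3
  C: 0 + 2(301.8) = 603.7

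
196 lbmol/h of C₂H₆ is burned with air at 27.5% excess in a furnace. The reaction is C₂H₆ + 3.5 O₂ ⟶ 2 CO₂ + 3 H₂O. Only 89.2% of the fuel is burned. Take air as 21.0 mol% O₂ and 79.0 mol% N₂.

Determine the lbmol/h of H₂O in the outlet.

524 lbmol/h

Stoichiometric O₂ = 3.5 × 196 = 686 lbmol/h; O₂ fed = 686 × 1.275 = 874.6 lbmol/h.
N₂ fed = 874.6 × 79/21 = 3290 lbmol/h.
Fuel reacted = 0.892 × 196 → ξ = 174.8 lbmol/h.
Outlet (n = n₀ + ν ξ):
  C₂H₆: 196 − 1(174.8) = 21.17
  O₂: 874.6 − 3.5(174.8) = 262.7
  N₂: 3290 (inert)
  CO₂: 0 + 2(174.8) = 349.7
  H₂O: 0 + 3(174.8) = 524.5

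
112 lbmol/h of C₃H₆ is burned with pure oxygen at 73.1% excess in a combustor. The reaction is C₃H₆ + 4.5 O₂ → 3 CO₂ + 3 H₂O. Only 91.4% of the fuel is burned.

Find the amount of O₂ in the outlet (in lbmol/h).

Stoichiometric O₂ = 4.5 × 112 = 504 lbmol/h; O₂ fed = 504 × 1.731 = 872.4 lbmol/h.
Fuel reacted = 0.914 × 112 → ξ = 102.4 lbmol/h.
Outlet (n = n₀ + ν ξ):
  C₃H₆: 112 − 1(102.4) = 9.632
  O₂: 872.4 − 4.5(102.4) = 411.8
  CO₂: 0 + 3(102.4) = 307.1
  H₂O: 0 + 3(102.4) = 307.1

412 lbmol/h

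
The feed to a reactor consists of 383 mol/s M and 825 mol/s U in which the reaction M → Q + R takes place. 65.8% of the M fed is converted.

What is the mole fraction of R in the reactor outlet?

M reacted = 0.658 × 383 = 252 mol/s; ν_M = −1, so ξ = 252/1 = 252 mol/s.
Outlet amounts (n = n₀ + ν ξ):
  M: 383 − 1(252) = 131
  Q: 0 + 1(252) = 252
  R: 0 + 1(252) = 252
  U: 825 (inert)
Total out = 1460 mol/s; y_R = 252 / 1460 = 0.1726.

0.173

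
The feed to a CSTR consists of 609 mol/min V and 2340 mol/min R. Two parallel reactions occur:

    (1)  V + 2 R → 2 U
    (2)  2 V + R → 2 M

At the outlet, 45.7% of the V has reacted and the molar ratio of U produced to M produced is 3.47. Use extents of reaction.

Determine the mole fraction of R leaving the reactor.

Conversion of V: V consumed = 0.457 × 609 = 278.3 mol/min = 1ξ₁ + 2ξ₂.
Selectivity: 2ξ₁ / (2ξ₂) = 3.47 → ξ₁ = 3.47 ξ₂.
Substitute: (1·3.47 + 2) ξ₂ = 278.3 → ξ₂ = 50.88 mol/min, ξ₁ = 176.6 mol/min.
Outlet amounts (n = n₀ + Σ ν·ξ):
  V: 609 − 1(176.6) − 2(50.88) = 330.7
  R: 2340 − 2(176.6) − 1(50.88) = 1936
  U: 0 + 2(176.6) = 353.1
  M: 0 + 2(50.88) = 101.8
Total out = 2722 mol/min; y_R = 1936 / 2722 = 0.7114.

0.711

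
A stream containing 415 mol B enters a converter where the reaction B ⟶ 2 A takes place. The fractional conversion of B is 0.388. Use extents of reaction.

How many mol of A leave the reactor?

B reacted = 0.388 × 415 = 161 mol; ν_B = −1, so ξ = 161/1 = 161 mol.
Outlet amounts (n = n₀ + ν ξ):
  B: 415 − 1(161) = 254
  A: 0 + 2(161) = 322

322 mol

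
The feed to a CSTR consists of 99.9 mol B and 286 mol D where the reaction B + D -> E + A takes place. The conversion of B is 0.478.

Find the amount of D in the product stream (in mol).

B reacted = 0.478 × 99.9 = 47.75 mol; ν_B = −1, so ξ = 47.75/1 = 47.75 mol.
Outlet amounts (n = n₀ + ν ξ):
  B: 99.9 − 1(47.75) = 52.15
  D: 286 − 1(47.75) = 238.2
  E: 0 + 1(47.75) = 47.75
  A: 0 + 1(47.75) = 47.75

238 mol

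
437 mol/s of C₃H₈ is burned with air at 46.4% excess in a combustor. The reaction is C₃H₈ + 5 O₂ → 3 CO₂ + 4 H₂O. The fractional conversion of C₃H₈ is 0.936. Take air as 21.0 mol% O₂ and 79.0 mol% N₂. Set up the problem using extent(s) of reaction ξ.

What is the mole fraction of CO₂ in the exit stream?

Stoichiometric O₂ = 5 × 437 = 2185 mol/s; O₂ fed = 2185 × 1.464 = 3199 mol/s.
N₂ fed = 3199 × 79/21 = 12030 mol/s.
Fuel reacted = 0.936 × 437 → ξ = 409 mol/s.
Outlet (n = n₀ + ν ξ):
  C₃H₈: 437 − 1(409) = 27.97
  O₂: 3199 − 5(409) = 1154
  N₂: 12030 (inert)
  CO₂: 0 + 3(409) = 1227
  H₂O: 0 + 4(409) = 1636
Total out = 16080 mol/s; y_CO₂ = 1227 / 16080 = 0.07632.

0.0763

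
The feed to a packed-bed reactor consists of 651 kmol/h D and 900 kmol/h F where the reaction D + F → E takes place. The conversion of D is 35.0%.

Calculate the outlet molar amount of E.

D reacted = 0.35 × 651 = 227.8 kmol/h; ν_D = −1, so ξ = 227.8/1 = 227.8 kmol/h.
Outlet amounts (n = n₀ + ν ξ):
  D: 651 − 1(227.8) = 423.1
  F: 900 − 1(227.8) = 672.1
  E: 0 + 1(227.8) = 227.8

228 kmol/h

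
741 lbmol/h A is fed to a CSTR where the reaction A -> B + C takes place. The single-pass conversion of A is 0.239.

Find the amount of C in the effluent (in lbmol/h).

177 lbmol/h

A reacted = 0.239 × 741 = 177.1 lbmol/h; ν_A = −1, so ξ = 177.1/1 = 177.1 lbmol/h.
Outlet amounts (n = n₀ + ν ξ):
  A: 741 − 1(177.1) = 563.9
  B: 0 + 1(177.1) = 177.1
  C: 0 + 1(177.1) = 177.1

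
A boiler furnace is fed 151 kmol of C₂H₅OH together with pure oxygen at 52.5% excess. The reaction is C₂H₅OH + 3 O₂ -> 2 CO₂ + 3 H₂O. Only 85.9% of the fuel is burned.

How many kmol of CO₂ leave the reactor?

259 kmol

Stoichiometric O₂ = 3 × 151 = 453 kmol; O₂ fed = 453 × 1.525 = 690.8 kmol.
Fuel reacted = 0.859 × 151 → ξ = 129.7 kmol.
Outlet (n = n₀ + ν ξ):
  C₂H₅OH: 151 − 1(129.7) = 21.29
  O₂: 690.8 − 3(129.7) = 301.7
  CO₂: 0 + 2(129.7) = 259.4
  H₂O: 0 + 3(129.7) = 389.1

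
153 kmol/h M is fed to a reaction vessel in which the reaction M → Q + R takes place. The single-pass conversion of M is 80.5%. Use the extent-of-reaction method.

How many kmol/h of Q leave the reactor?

M reacted = 0.805 × 153 = 123.2 kmol/h; ν_M = −1, so ξ = 123.2/1 = 123.2 kmol/h.
Outlet amounts (n = n₀ + ν ξ):
  M: 153 − 1(123.2) = 29.83
  Q: 0 + 1(123.2) = 123.2
  R: 0 + 1(123.2) = 123.2

123 kmol/h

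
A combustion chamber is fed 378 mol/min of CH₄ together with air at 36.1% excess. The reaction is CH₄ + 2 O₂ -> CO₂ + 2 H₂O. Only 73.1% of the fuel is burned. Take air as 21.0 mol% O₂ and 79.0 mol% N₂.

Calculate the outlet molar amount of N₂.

3870 mol/min

Stoichiometric O₂ = 2 × 378 = 756 mol/min; O₂ fed = 756 × 1.361 = 1029 mol/min.
N₂ fed = 1029 × 79/21 = 3871 mol/min.
Fuel reacted = 0.731 × 378 → ξ = 276.3 mol/min.
Outlet (n = n₀ + ν ξ):
  CH₄: 378 − 1(276.3) = 101.7
  O₂: 1029 − 2(276.3) = 476.3
  N₂: 3871 (inert)
  CO₂: 0 + 1(276.3) = 276.3
  H₂O: 0 + 2(276.3) = 552.6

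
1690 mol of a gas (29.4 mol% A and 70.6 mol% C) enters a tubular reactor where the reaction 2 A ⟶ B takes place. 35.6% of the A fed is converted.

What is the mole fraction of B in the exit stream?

A reacted = 0.356 × 496.9 = 176.9 mol; ν_A = −2, so ξ = 176.9/2 = 88.44 mol.
Outlet amounts (n = n₀ + ν ξ):
  A: 496.9 − 2(88.44) = 320
  B: 0 + 1(88.44) = 88.44
  C: 1193 (inert)
Total out = 1602 mol; y_B = 88.44 / 1602 = 0.05522.

0.0552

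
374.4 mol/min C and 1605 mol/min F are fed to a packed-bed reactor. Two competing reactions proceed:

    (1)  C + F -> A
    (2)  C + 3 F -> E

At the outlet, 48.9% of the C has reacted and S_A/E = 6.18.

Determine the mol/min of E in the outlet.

25.5 mol/min

Conversion of C: C consumed = 0.489 × 374.4 = 183.1 mol/min = 1ξ₁ + 1ξ₂.
Selectivity: 1ξ₁ / (1ξ₂) = 6.18 → ξ₁ = 6.18 ξ₂.
Substitute: (1·6.18 + 1) ξ₂ = 183.1 → ξ₂ = 25.5 mol/min, ξ₁ = 157.6 mol/min.
Outlet amounts (n = n₀ + Σ ν·ξ):
  C: 374.4 − 1(157.6) − 1(25.5) = 191.3
  F: 1605 − 1(157.6) − 3(25.5) = 1371
  A: 0 + 1(157.6) = 157.6
  E: 0 + 1(25.5) = 25.5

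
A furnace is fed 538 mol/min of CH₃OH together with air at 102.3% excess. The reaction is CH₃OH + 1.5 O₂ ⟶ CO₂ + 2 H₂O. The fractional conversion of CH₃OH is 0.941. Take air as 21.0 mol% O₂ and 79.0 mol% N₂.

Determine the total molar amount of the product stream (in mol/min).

8570 mol/min

Stoichiometric O₂ = 1.5 × 538 = 807 mol/min; O₂ fed = 807 × 2.023 = 1633 mol/min.
N₂ fed = 1633 × 79/21 = 6142 mol/min.
Fuel reacted = 0.941 × 538 → ξ = 506.3 mol/min.
Outlet (n = n₀ + ν ξ):
  CH₃OH: 538 − 1(506.3) = 31.74
  O₂: 1633 − 1.5(506.3) = 873.2
  N₂: 6142 (inert)
  CO₂: 0 + 1(506.3) = 506.3
  H₂O: 0 + 2(506.3) = 1013
Total out = 31.74 + 873.2 + 6142 + 506.3 + 1013 = 8565 mol/min.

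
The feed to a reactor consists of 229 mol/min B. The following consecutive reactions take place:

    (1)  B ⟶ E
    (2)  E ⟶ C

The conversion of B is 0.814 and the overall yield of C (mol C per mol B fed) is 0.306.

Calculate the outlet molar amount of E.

116 mol/min

Conversion of B: B consumed = 1ξ₁ = 0.814 × 229 → ξ₁ = 186.4 mol/min.
Yield of C: 1ξ₂ / 229 = 0.306 → ξ₂ = 70.07 mol/min.
Outlet amounts (n = n₀ + Σ ν·ξ):
  B: 229 − 1(186.4) = 42.59
  E: 0 + 1(186.4) − 1(70.07) = 116.3
  C: 0 + 1(70.07) = 70.07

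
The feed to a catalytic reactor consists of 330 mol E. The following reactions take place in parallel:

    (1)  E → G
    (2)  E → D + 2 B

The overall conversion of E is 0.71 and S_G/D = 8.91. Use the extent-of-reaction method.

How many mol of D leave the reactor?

Conversion of E: E consumed = 0.71 × 330 = 234.3 mol = 1ξ₁ + 1ξ₂.
Selectivity: 1ξ₁ / (1ξ₂) = 8.91 → ξ₁ = 8.91 ξ₂.
Substitute: (1·8.91 + 1) ξ₂ = 234.3 → ξ₂ = 23.64 mol, ξ₁ = 210.7 mol.
Outlet amounts (n = n₀ + Σ ν·ξ):
  E: 330 − 1(210.7) − 1(23.64) = 95.7
  G: 0 + 1(210.7) = 210.7
  D: 0 + 1(23.64) = 23.64
  B: 0 + 2(23.64) = 47.29

23.6 mol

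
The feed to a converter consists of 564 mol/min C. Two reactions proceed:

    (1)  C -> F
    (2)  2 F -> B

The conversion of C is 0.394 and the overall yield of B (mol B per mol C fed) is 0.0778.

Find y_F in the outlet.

Conversion of C: C consumed = 1ξ₁ = 0.394 × 564 → ξ₁ = 222.2 mol/min.
Yield of B: 1ξ₂ / 564 = 0.0778 → ξ₂ = 43.88 mol/min.
Outlet amounts (n = n₀ + Σ ν·ξ):
  C: 564 − 1(222.2) = 341.8
  F: 0 + 1(222.2) − 2(43.88) = 134.5
  B: 0 + 1(43.88) = 43.88
Total out = 520.1 mol/min; y_F = 134.5 / 520.1 = 0.2585.

0.259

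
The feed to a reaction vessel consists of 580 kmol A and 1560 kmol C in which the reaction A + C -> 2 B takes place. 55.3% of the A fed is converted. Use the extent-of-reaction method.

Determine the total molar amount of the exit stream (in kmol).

2140 kmol

A reacted = 0.553 × 580 = 320.7 kmol; ν_A = −1, so ξ = 320.7/1 = 320.7 kmol.
Outlet amounts (n = n₀ + ν ξ):
  A: 580 − 1(320.7) = 259.3
  C: 1560 − 1(320.7) = 1239
  B: 0 + 2(320.7) = 641.5
Total out = 259.3 + 1239 + 641.5 = 2140 kmol.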